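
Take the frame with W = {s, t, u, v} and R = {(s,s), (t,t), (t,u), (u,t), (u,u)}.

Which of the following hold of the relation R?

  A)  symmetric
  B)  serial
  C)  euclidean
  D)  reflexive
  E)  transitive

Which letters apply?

(A) symmetric: every R-edge is matched by its reverse.
(B) not serial: v has no R-successor.
(C) euclidean: any two R-successors of the same world are R-related.
(D) not reflexive: not v R v.
(E) transitive: R is closed under composition.

A, C, E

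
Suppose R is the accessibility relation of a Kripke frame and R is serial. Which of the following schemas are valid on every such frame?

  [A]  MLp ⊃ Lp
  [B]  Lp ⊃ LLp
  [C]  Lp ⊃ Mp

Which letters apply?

(A) the dual of axiom 5: valid iff R is euclidean. Such an R need not be euclidean — not valid.
(B) Lp ⊃ LLp is axiom 4, which corresponds to transitivity. Such an R need not be transitive — not valid.
(C) Lp ⊃ Mp is axiom D, which corresponds to seriality. Every such R is serial — valid.

C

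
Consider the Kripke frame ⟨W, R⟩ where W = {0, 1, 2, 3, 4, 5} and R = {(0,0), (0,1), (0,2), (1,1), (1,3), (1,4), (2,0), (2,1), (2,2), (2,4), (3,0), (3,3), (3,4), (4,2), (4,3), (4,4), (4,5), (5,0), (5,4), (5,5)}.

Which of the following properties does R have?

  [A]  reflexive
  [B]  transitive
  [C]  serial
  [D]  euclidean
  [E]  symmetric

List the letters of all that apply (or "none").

A, C

(A) reflexive: each world relates to itself.
(B) not transitive: 0 R 1 and 1 R 3 but not 0 R 3.
(C) serial: every world has an R-successor.
(D) not euclidean: 0 R 1 and 0 R 0 but not 1 R 0.
(E) not symmetric: 0 R 1 but not 1 R 0.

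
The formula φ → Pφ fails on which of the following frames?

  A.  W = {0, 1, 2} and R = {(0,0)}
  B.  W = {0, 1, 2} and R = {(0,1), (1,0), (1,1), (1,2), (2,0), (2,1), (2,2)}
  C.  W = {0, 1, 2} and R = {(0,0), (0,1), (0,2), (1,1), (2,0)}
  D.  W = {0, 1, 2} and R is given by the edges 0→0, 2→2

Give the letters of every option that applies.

The schema φ → Pφ is the dual of axiom T; it is valid on a frame iff R is reflexive.
(A) R is not reflexive (not 1 R 1), so the schema fails here.
(B) R is not reflexive (not 0 R 0), so the schema fails here.
(C) R is not reflexive (not 2 R 2), so the schema fails here.
(D) R is not reflexive (not 1 R 1), so the schema fails here.

A, B, C, D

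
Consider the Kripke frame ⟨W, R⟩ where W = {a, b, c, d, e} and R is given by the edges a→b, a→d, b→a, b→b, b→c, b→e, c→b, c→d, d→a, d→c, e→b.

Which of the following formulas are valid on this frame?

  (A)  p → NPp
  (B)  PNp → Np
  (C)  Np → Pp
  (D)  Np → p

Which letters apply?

R is not reflexive: not a R a.
R is symmetric: every R-edge is matched by its reverse.
R is not euclidean: a R b and a R d but not b R d.
R is serial: every world has an R-successor.
(A) axiom B: valid iff R is symmetric. R is symmetric — valid.
(B) PNp → Np is the dual of axiom 5, which corresponds to the euclidean property. R is not euclidean — not valid.
(C) axiom D: valid iff R is serial. R is serial — valid.
(D) Np → p is axiom T; it is valid on a frame exactly when R is reflexive. R is not reflexive, so not valid.

A, C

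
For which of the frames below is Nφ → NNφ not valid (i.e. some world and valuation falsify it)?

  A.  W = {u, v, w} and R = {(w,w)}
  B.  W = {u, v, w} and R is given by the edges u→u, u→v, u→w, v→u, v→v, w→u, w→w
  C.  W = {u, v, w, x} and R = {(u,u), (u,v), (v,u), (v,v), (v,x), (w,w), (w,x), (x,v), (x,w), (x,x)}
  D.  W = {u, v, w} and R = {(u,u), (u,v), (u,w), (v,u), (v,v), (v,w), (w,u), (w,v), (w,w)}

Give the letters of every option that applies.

B, C

The schema Nφ → NNφ is axiom 4; it is valid on a frame iff R is transitive.
(A) R is transitive (R is closed under composition), so the schema is valid here.
(B) R is not transitive (v R u and u R w but not v R w), so the schema fails here.
(C) R is not transitive (u R v and v R x but not u R x), so the schema fails here.
(D) R is transitive (R is closed under composition), so the schema is valid here.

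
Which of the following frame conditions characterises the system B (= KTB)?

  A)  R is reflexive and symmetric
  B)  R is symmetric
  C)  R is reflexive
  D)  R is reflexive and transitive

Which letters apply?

A

(A) B (= KTB) is sound and complete for exactly this class.
(B) this class determines KB, not B (= KTB).
(C) this class determines T (= KT), not B (= KTB).
(D) this class determines S4, not B (= KTB).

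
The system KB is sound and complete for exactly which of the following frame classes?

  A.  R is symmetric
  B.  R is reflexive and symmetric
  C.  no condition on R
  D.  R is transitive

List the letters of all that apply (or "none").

A

(A) KB is sound and complete for exactly this class.
(B) this class determines B (= KTB), not KB.
(C) this class determines K, not KB.
(D) this class determines K4, not KB.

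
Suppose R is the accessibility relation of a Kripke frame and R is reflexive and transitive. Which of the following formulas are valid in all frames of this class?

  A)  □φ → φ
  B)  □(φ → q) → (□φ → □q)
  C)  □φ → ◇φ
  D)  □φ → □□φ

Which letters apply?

Reflexive relations are serial.
(A) □φ → φ is axiom T, which corresponds to reflexivity. Every such R is reflexive — valid.
(B) this is just K, valid on every normal frame.
(C) □φ → ◇φ (axiom D) characterises the serial frames. Every such R is serial — valid.
(D) axiom 4: valid iff R is transitive. Every such R is transitive — valid.

A, B, C, D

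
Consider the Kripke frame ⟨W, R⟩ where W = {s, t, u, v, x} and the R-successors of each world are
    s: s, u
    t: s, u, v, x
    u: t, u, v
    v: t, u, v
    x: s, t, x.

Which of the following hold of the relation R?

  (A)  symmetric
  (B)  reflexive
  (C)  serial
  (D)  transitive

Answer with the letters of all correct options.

C

(A) not symmetric: s R u but not u R s.
(B) not reflexive: not t R t.
(C) serial: every world has an R-successor.
(D) not transitive: s R u and u R t but not s R t.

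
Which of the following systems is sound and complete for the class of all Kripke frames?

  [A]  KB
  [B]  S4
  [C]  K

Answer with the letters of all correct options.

C

(A) KB is determined by the class of symmetric frames.
(B) S4 is determined by the class of reflexive and transitive frames.
(C) K is determined by exactly this class.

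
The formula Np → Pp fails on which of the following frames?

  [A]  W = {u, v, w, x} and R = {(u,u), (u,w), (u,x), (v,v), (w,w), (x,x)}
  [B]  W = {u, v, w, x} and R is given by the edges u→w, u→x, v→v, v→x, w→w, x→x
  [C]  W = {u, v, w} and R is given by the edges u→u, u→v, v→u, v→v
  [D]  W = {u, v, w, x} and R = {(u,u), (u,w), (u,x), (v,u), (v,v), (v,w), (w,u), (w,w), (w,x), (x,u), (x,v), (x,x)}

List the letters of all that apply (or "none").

The schema Np → Pp is axiom D; it is valid on a frame iff R is serial.
(A) R is serial (every world has an R-successor), so the schema is valid here.
(B) R is serial (every world has an R-successor), so the schema is valid here.
(C) R is not serial (w has no R-successor), so the schema fails here.
(D) R is serial (every world has an R-successor), so the schema is valid here.

C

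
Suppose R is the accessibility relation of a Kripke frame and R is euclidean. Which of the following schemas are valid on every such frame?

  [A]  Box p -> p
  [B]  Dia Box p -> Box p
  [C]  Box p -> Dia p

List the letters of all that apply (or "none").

B

(A) Box p -> p is axiom T; it is valid on a frame exactly when R is reflexive. Such an R need not be reflexive, so not valid.
(B) Dia Box p -> Box p is the dual of axiom 5, which corresponds to the euclidean property. Every such R is euclidean — valid.
(C) axiom D: valid iff R is serial. Such an R need not be serial — not valid.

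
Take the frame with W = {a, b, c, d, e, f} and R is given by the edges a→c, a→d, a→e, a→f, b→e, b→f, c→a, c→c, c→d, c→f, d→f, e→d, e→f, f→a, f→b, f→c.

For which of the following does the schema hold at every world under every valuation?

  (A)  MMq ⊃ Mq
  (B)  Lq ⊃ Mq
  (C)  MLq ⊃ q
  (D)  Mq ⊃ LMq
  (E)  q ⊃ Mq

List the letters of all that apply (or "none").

B

R is not reflexive: not a R a.
R is not symmetric: a R d but not d R a.
R is not transitive: a R c and c R a but not a R a.
R is not euclidean: a R c and a R e but not c R e.
R is serial: every world has an R-successor.
(A) MMq ⊃ Mq is the dual of axiom 4; it is valid on a frame exactly when R is transitive. R is not transitive, so not valid.
(B) Lq ⊃ Mq (axiom D) characterises the serial frames. R is serial — valid.
(C) MLq ⊃ q (the dual of axiom B) characterises the symmetric frames. R is not symmetric — not valid.
(D) Mq ⊃ LMq is axiom 5; it is valid on a frame exactly when R is euclidean. R is not euclidean, so not valid.
(E) q ⊃ Mq (the dual of axiom T) characterises the reflexive frames. R is not reflexive — not valid.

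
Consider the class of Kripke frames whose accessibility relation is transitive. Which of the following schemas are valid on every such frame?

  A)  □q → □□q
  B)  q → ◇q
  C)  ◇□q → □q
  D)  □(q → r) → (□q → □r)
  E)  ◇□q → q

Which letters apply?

A, D

(A) □q → □□q is axiom 4; it is valid on a frame exactly when R is transitive. Every such R is transitive, so valid.
(B) q → ◇q (the dual of axiom T) characterises the reflexive frames. Such an R need not be reflexive — not valid.
(C) ◇□q → □q (the dual of axiom 5) characterises the euclidean frames. Such an R need not be euclidean — not valid.
(D) □(q → r) → (□q → □r) is axiom K, valid on every Kripke frame — valid.
(E) ◇□q → q is the dual of axiom B, which corresponds to symmetry. Such an R need not be symmetric — not valid.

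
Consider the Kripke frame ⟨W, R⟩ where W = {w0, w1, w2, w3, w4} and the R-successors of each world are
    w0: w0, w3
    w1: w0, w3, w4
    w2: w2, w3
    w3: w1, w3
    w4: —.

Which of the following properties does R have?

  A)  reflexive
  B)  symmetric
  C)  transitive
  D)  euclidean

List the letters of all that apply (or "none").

(A) not reflexive: not w1 R w1.
(B) not symmetric: w0 R w3 but not w3 R w0.
(C) not transitive: w0 R w3 and w3 R w1 but not w0 R w1.
(D) not euclidean: w0 R w3 and w0 R w0 but not w3 R w0.

none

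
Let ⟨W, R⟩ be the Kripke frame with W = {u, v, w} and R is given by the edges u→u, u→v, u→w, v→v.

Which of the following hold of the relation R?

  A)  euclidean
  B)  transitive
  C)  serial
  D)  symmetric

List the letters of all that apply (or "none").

(A) not euclidean: u R v and u R u but not v R u.
(B) transitive: R is closed under composition.
(C) not serial: w has no R-successor.
(D) not symmetric: u R v but not v R u.

B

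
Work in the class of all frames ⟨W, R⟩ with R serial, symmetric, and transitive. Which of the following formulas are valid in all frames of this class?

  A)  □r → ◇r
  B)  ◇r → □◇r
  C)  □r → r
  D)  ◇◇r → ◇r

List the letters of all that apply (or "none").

A, B, C, D

A serial symmetric transitive relation is reflexive (take any v with uRv; symmetry gives vRu and transitivity gives uRu), hence an equivalence relation.
(A) axiom D: valid iff R is serial. Every such R is serial — valid.
(B) ◇r → □◇r (axiom 5) characterises the euclidean frames. Every such R is euclidean — valid.
(C) □r → r is axiom T, which corresponds to reflexivity. Every such R is reflexive — valid.
(D) ◇◇r → ◇r (the dual of axiom 4) characterises the transitive frames. Every such R is transitive — valid.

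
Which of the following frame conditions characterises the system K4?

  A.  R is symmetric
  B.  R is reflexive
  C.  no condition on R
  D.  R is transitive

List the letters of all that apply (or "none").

D

(A) this class determines KB, not K4.
(B) this class determines T (= KT), not K4.
(C) this class determines K, not K4.
(D) K4 is sound and complete for exactly this class.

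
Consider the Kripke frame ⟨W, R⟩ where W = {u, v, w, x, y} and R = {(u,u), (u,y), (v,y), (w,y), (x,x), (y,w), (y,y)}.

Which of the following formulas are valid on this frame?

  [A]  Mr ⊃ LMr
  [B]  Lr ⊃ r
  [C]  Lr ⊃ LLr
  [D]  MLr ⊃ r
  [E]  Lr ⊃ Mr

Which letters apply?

R is not reflexive: not v R v.
R is not symmetric: u R y but not y R u.
R is not transitive: u R y and y R w but not u R w.
R is not euclidean: u R y and u R u but not y R u.
R is serial: every world has an R-successor.
(A) Mr ⊃ LMr (axiom 5) characterises the euclidean frames. R is not euclidean — not valid.
(B) Lr ⊃ r is axiom T; it is valid on a frame exactly when R is reflexive. R is not reflexive, so not valid.
(C) axiom 4: valid iff R is transitive. R is not transitive — not valid.
(D) MLr ⊃ r (the dual of axiom B) characterises the symmetric frames. R is not symmetric — not valid.
(E) Lr ⊃ Mr (axiom D) characterises the serial frames. R is serial — valid.

E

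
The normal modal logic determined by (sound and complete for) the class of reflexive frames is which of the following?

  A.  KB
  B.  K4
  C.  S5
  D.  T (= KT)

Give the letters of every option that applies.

D

(A) KB is determined by the class of symmetric frames.
(B) K4 is determined by the class of transitive frames.
(C) S5 is determined by the class of reflexive, symmetric, and transitive frames.
(D) T (= KT) is determined by exactly this class.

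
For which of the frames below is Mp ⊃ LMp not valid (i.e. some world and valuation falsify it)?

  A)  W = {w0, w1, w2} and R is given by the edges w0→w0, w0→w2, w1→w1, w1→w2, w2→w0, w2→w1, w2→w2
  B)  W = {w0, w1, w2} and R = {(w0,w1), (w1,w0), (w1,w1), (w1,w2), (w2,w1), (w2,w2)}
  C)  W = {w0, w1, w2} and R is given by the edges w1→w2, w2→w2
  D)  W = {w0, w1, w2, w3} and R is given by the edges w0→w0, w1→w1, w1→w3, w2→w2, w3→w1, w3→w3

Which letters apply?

A, B

The schema Mp ⊃ LMp is axiom 5; it is valid on a frame iff R is euclidean.
(A) R is not euclidean (w2 R w0 and w2 R w1 but not w0 R w1), so the schema fails here.
(B) R is not euclidean (w1 R w0 and w1 R w2 but not w0 R w2), so the schema fails here.
(C) R is euclidean (any two R-successors of the same world are R-related), so the schema is valid here.
(D) R is euclidean (any two R-successors of the same world are R-related), so the schema is valid here.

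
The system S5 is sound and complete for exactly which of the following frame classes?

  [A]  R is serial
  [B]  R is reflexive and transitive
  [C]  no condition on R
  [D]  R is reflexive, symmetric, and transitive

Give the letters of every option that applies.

(A) this class determines D, not S5.
(B) this class determines S4, not S5.
(C) this class determines K, not S5.
(D) S5 is sound and complete for exactly this class.

D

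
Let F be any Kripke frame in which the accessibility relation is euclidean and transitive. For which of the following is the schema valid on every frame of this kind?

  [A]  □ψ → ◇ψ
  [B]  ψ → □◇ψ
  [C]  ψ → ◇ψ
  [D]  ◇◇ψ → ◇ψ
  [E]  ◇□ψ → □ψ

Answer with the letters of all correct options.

D, E

(A) □ψ → ◇ψ is axiom D; it is valid on a frame exactly when R is serial. Such an R need not be serial, so not valid.
(B) axiom B: valid iff R is symmetric. Such an R need not be symmetric — not valid.
(C) ψ → ◇ψ (the dual of axiom T) characterises the reflexive frames. Such an R need not be reflexive — not valid.
(D) ◇◇ψ → ◇ψ is the dual of axiom 4; it is valid on a frame exactly when R is transitive. Every such R is transitive, so valid.
(E) ◇□ψ → □ψ (the dual of axiom 5) characterises the euclidean frames. Every such R is euclidean — valid.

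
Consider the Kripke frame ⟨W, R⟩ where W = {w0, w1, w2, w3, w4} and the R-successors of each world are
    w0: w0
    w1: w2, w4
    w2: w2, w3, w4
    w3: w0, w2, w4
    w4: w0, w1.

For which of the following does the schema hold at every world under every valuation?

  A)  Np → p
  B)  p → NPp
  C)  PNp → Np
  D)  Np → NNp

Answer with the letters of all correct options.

R is not reflexive: not w1 R w1.
R is not symmetric: w1 R w2 but not w2 R w1.
R is not transitive: w1 R w2 and w2 R w3 but not w1 R w3.
R is not euclidean: w1 R w4 and w1 R w2 but not w4 R w2.
(A) Np → p (axiom T) characterises the reflexive frames. R is not reflexive — not valid.
(B) p → NPp is axiom B; it is valid on a frame exactly when R is symmetric. R is not symmetric, so not valid.
(C) PNp → Np is the dual of axiom 5, which corresponds to the euclidean property. R is not euclidean — not valid.
(D) axiom 4: valid iff R is transitive. R is not transitive — not valid.

none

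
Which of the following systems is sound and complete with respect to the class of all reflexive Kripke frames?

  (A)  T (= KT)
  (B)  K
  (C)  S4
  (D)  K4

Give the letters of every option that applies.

(A) T (= KT) is determined by exactly this class.
(B) K is determined by the class of arbitrary frames.
(C) S4 is determined by the class of reflexive and transitive frames.
(D) K4 is determined by the class of transitive frames.

A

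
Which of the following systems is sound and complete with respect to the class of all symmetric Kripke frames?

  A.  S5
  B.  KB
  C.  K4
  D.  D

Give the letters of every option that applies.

B

(A) S5 is determined by the class of reflexive, symmetric, and transitive frames.
(B) KB is determined by exactly this class.
(C) K4 is determined by the class of transitive frames.
(D) D is determined by the class of serial frames.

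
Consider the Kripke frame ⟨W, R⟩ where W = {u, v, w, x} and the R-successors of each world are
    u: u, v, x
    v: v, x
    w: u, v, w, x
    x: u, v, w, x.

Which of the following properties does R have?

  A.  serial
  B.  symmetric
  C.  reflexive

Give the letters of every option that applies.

(A) serial: every world has an R-successor.
(B) not symmetric: u R v but not v R u.
(C) reflexive: each world relates to itself.

A, C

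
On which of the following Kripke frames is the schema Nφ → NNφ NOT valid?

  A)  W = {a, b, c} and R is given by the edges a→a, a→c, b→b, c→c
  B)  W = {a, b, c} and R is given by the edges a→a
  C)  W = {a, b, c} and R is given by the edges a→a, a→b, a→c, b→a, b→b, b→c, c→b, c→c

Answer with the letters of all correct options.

C

The schema Nφ → NNφ is axiom 4; it is valid on a frame iff R is transitive.
(A) R is transitive (R is closed under composition), so the schema is valid here.
(B) R is transitive (R is closed under composition), so the schema is valid here.
(C) R is not transitive (c R b and b R a but not c R a), so the schema fails here.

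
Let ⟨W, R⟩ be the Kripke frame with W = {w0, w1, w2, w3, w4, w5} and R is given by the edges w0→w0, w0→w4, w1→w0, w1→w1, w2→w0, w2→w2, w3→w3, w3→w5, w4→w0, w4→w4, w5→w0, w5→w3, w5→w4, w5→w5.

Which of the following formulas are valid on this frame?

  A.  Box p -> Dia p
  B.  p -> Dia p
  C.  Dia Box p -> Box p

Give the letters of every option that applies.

R is reflexive: each world relates to itself.
R is not euclidean: w1 R w0 and w1 R w1 but not w0 R w1.
R is serial: every world has an R-successor.
(A) Box p -> Dia p (axiom D) characterises the serial frames. R is serial — valid.
(B) p -> Dia p is the dual of axiom T, which corresponds to reflexivity. R is reflexive — valid.
(C) Dia Box p -> Box p is the dual of axiom 5; it is valid on a frame exactly when R is euclidean. R is not euclidean, so not valid.

A, B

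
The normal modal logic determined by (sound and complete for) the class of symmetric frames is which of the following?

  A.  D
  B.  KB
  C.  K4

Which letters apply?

(A) D is determined by the class of serial frames.
(B) KB is determined by exactly this class.
(C) K4 is determined by the class of transitive frames.

B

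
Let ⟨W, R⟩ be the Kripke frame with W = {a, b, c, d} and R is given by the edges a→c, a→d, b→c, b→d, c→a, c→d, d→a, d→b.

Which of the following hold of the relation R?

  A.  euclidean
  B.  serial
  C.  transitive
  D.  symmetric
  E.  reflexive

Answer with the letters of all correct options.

(A) not euclidean: a R d and a R c but not d R c.
(B) serial: every world has an R-successor.
(C) not transitive: a R c and c R a but not a R a.
(D) not symmetric: b R c but not c R b.
(E) not reflexive: not a R a.

B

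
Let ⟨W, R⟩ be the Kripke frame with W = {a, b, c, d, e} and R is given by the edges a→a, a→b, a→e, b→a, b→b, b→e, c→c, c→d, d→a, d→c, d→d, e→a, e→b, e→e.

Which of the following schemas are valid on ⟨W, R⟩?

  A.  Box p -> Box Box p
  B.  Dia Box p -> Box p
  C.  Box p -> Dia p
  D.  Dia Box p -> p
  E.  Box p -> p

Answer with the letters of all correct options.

C, E

R is reflexive: each world relates to itself.
R is not symmetric: d R a but not a R d.
R is not transitive: c R d and d R a but not c R a.
R is not euclidean: d R a and d R c but not a R c.
R is serial: every world has an R-successor.
(A) Box p -> Box Box p (axiom 4) characterises the transitive frames. R is not transitive — not valid.
(B) the dual of axiom 5: valid iff R is euclidean. R is not euclidean — not valid.
(C) Box p -> Dia p is axiom D; it is valid on a frame exactly when R is serial. R is serial, so valid.
(D) Dia Box p -> p is the dual of axiom B; it is valid on a frame exactly when R is symmetric. R is not symmetric, so not valid.
(E) Box p -> p (axiom T) characterises the reflexive frames. R is reflexive — valid.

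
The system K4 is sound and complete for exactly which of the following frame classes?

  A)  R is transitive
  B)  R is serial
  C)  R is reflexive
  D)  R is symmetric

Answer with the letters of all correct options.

A

(A) K4 is sound and complete for exactly this class.
(B) this class determines D, not K4.
(C) this class determines T (= KT), not K4.
(D) this class determines KB, not K4.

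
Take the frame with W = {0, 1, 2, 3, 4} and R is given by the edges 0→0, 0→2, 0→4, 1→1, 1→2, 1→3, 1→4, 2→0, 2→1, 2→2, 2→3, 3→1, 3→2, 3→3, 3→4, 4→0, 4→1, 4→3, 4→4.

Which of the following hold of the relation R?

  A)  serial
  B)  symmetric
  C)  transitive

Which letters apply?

(A) serial: every world has an R-successor.
(B) symmetric: every R-edge is matched by its reverse.
(C) not transitive: 0 R 2 and 2 R 1 but not 0 R 1.

A, B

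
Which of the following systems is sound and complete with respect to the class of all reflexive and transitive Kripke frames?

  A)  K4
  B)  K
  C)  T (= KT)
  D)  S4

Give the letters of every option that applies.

(A) K4 is determined by the class of transitive frames.
(B) K is determined by the class of arbitrary frames.
(C) T (= KT) is determined by the class of reflexive frames.
(D) S4 is determined by exactly this class.

D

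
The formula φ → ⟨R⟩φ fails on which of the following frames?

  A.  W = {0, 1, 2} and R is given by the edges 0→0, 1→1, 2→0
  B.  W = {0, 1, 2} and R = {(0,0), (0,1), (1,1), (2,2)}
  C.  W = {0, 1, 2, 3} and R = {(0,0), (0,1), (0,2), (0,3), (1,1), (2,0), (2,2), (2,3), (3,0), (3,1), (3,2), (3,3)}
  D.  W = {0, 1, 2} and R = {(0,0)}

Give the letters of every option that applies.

The schema φ → ⟨R⟩φ is the dual of axiom T; it is valid on a frame iff R is reflexive.
(A) R is not reflexive (not 2 R 2), so the schema fails here.
(B) R is reflexive (each world relates to itself), so the schema is valid here.
(C) R is reflexive (each world relates to itself), so the schema is valid here.
(D) R is not reflexive (not 1 R 1), so the schema fails here.

A, D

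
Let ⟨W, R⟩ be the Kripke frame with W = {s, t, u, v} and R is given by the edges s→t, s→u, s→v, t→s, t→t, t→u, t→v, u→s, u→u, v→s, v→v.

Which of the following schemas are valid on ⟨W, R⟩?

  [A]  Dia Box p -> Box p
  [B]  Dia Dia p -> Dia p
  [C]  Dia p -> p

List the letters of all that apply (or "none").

R is not transitive: s R t and t R s but not s R s.
R is not euclidean: s R u and s R t but not u R t.
R is not a subset of the identity: s R t with s ≠ t.
(A) Dia Box p -> Box p is the dual of axiom 5; it is valid on a frame exactly when R is euclidean. R is not euclidean, so not valid.
(B) Dia Dia p -> Dia p is the dual of axiom 4, which corresponds to transitivity. R is not transitive — not valid.
(C) Dia p -> p (the converse of T) corresponds to R being a subset of the identity. Here R ⊄ identity, so not valid.

none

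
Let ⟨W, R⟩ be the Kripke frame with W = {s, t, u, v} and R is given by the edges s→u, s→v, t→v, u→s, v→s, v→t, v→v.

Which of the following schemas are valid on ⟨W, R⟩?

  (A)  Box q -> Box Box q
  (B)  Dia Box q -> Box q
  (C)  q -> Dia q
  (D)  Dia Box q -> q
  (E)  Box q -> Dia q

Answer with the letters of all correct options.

R is not reflexive: not s R s.
R is symmetric: every R-edge is matched by its reverse.
R is not transitive: s R u and u R s but not s R s.
R is not euclidean: s R u and s R v but not u R v.
R is serial: every world has an R-successor.
(A) Box q -> Box Box q is axiom 4, which corresponds to transitivity. R is not transitive — not valid.
(B) the dual of axiom 5: valid iff R is euclidean. R is not euclidean — not valid.
(C) q -> Dia q (the dual of axiom T) characterises the reflexive frames. R is not reflexive — not valid.
(D) the dual of axiom B: valid iff R is symmetric. R is symmetric — valid.
(E) Box q -> Dia q is axiom D, which corresponds to seriality. R is serial — valid.

D, E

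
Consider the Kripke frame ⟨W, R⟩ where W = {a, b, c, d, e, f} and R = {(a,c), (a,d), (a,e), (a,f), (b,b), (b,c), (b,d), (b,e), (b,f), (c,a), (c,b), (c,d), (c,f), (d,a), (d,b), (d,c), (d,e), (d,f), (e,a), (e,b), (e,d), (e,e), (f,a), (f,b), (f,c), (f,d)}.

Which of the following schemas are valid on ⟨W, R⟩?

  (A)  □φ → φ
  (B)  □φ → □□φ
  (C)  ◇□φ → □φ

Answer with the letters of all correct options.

none

R is not reflexive: not a R a.
R is not transitive: a R c and c R a but not a R a.
R is not euclidean: a R c and a R e but not c R e.
(A) □φ → φ is axiom T, which corresponds to reflexivity. R is not reflexive — not valid.
(B) □φ → □□φ (axiom 4) characterises the transitive frames. R is not transitive — not valid.
(C) the dual of axiom 5: valid iff R is euclidean. R is not euclidean — not valid.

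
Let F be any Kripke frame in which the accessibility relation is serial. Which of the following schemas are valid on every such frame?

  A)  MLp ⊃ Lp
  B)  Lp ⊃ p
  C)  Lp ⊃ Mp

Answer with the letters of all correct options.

(A) MLp ⊃ Lp (the dual of axiom 5) characterises the euclidean frames. Such an R need not be euclidean — not valid.
(B) axiom T: valid iff R is reflexive. Such an R need not be reflexive — not valid.
(C) Lp ⊃ Mp (axiom D) characterises the serial frames. Every such R is serial — valid.

C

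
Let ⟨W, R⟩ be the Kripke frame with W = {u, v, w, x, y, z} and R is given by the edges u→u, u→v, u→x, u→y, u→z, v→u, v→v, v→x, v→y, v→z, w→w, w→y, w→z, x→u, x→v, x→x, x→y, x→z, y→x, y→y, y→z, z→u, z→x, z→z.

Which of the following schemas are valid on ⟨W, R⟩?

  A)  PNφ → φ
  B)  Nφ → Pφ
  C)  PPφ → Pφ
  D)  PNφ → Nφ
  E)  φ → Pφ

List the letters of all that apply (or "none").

R is reflexive: each world relates to itself.
R is not symmetric: u R y but not y R u.
R is not transitive: w R y and y R x but not w R x.
R is not euclidean: u R y and u R u but not y R u.
R is serial: every world has an R-successor.
(A) PNφ → φ (the dual of axiom B) characterises the symmetric frames. R is not symmetric — not valid.
(B) axiom D: valid iff R is serial. R is serial — valid.
(C) PPφ → Pφ is the dual of axiom 4, which corresponds to transitivity. R is not transitive — not valid.
(D) PNφ → Nφ is the dual of axiom 5, which corresponds to the euclidean property. R is not euclidean — not valid.
(E) φ → Pφ (the dual of axiom T) characterises the reflexive frames. R is reflexive — valid.

B, E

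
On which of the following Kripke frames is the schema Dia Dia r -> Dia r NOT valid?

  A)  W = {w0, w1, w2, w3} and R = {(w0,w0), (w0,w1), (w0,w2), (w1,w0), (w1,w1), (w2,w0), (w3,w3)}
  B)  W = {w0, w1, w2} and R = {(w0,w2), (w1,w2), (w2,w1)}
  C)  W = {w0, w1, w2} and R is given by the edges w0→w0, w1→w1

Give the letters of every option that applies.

The schema Dia Dia r -> Dia r is the dual of axiom 4; it is valid on a frame iff R is transitive.
(A) R is not transitive (w1 R w0 and w0 R w2 but not w1 R w2), so the schema fails here.
(B) R is not transitive (w0 R w2 and w2 R w1 but not w0 R w1), so the schema fails here.
(C) R is transitive (R is closed under composition), so the schema is valid here.

A, B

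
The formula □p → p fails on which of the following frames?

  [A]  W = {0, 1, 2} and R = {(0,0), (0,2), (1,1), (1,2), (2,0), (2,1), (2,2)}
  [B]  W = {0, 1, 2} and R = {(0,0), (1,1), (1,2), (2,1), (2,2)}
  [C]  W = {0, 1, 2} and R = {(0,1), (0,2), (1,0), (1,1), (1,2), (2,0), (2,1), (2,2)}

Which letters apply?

The schema □p → p is axiom T; it is valid on a frame iff R is reflexive.
(A) R is reflexive (each world relates to itself), so the schema is valid here.
(B) R is reflexive (each world relates to itself), so the schema is valid here.
(C) R is not reflexive (not 0 R 0), so the schema fails here.

C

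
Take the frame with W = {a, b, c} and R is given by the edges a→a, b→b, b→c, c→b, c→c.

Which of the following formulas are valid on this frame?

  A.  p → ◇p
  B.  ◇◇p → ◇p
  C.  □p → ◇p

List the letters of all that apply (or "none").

A, B, C

R is reflexive: each world relates to itself.
R is transitive: R is closed under composition.
R is serial: every world has an R-successor.
(A) p → ◇p is the dual of axiom T; it is valid on a frame exactly when R is reflexive. R is reflexive, so valid.
(B) the dual of axiom 4: valid iff R is transitive. R is transitive — valid.
(C) □p → ◇p (axiom D) characterises the serial frames. R is serial — valid.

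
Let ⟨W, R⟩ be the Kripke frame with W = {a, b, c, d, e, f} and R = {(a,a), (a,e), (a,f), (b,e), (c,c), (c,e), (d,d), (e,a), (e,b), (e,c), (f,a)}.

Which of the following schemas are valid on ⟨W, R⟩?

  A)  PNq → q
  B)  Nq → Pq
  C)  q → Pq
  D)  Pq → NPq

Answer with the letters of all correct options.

A, B

R is not reflexive: not b R b.
R is symmetric: every R-edge is matched by its reverse.
R is not euclidean: a R e and a R f but not e R f.
R is serial: every world has an R-successor.
(A) PNq → q is the dual of axiom B; it is valid on a frame exactly when R is symmetric. R is symmetric, so valid.
(B) Nq → Pq (axiom D) characterises the serial frames. R is serial — valid.
(C) the dual of axiom T: valid iff R is reflexive. R is not reflexive — not valid.
(D) Pq → NPq (axiom 5) characterises the euclidean frames. R is not euclidean — not valid.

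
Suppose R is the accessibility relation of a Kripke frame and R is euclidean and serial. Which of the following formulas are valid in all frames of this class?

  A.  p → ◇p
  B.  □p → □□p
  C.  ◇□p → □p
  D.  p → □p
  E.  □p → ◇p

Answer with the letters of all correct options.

C, E

(A) p → ◇p is the dual of axiom T; it is valid on a frame exactly when R is reflexive. Such an R need not be reflexive, so not valid.
(B) □p → □□p is axiom 4; it is valid on a frame exactly when R is transitive. Such an R need not be transitive, so not valid.
(C) ◇□p → □p (the dual of axiom 5) characterises the euclidean frames. Every such R is euclidean — valid.
(D) p → □p is equivalent to ◇p→p; it holds exactly when R ⊆ identity. Such an R need not be a subset of the identity — not valid.
(E) axiom D: valid iff R is serial. Every such R is serial — valid.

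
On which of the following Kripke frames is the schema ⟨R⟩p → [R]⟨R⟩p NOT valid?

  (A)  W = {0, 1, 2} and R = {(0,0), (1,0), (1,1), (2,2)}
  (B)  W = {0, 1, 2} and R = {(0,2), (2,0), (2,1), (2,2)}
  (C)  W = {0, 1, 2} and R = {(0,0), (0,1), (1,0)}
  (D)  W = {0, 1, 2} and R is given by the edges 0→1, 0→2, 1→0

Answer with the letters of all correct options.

A, B, C, D

The schema ⟨R⟩p → [R]⟨R⟩p is axiom 5; it is valid on a frame iff R is euclidean.
(A) R is not euclidean (1 R 0 and 1 R 1 but not 0 R 1), so the schema fails here.
(B) R is not euclidean (2 R 0 and 2 R 1 but not 0 R 1), so the schema fails here.
(C) R is not euclidean (0 R 1 and 0 R 1 but not 1 R 1), so the schema fails here.
(D) R is not euclidean (0 R 1 and 0 R 2 but not 1 R 2), so the schema fails here.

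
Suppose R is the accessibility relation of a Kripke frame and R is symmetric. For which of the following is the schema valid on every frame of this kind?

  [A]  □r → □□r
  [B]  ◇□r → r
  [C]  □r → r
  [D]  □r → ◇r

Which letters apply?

B

(A) □r → □□r is axiom 4; it is valid on a frame exactly when R is transitive. Such an R need not be transitive, so not valid.
(B) ◇□r → r is the dual of axiom B, which corresponds to symmetry. Every such R is symmetric — valid.
(C) □r → r is axiom T; it is valid on a frame exactly when R is reflexive. Such an R need not be reflexive, so not valid.
(D) axiom D: valid iff R is serial. Such an R need not be serial — not valid.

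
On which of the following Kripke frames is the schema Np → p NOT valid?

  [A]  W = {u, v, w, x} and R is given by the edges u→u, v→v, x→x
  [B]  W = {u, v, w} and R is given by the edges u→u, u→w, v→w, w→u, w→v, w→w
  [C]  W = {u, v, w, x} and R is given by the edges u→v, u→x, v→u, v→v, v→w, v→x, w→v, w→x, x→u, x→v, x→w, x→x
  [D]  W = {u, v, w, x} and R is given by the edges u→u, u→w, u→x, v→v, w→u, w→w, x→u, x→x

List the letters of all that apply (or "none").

The schema Np → p is axiom T; it is valid on a frame iff R is reflexive.
(A) R is not reflexive (not w R w), so the schema fails here.
(B) R is not reflexive (not v R v), so the schema fails here.
(C) R is not reflexive (not u R u), so the schema fails here.
(D) R is reflexive (each world relates to itself), so the schema is valid here.

A, B, C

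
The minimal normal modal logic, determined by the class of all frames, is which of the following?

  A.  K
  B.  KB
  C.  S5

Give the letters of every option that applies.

A

(A) K is determined by exactly this class.
(B) KB is determined by the class of symmetric frames.
(C) S5 is determined by the class of reflexive, symmetric, and transitive frames.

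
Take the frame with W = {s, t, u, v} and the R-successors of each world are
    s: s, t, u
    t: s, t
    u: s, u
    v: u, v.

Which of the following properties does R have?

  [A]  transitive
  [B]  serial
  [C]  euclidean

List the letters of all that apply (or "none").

B

(A) not transitive: t R s and s R u but not t R u.
(B) serial: every world has an R-successor.
(C) not euclidean: s R t and s R u but not t R u.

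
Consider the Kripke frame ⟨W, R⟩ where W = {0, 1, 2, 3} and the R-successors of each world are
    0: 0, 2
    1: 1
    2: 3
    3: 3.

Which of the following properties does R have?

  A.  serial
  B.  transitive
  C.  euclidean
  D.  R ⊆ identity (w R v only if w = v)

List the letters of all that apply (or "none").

A

(A) serial: every world has an R-successor.
(B) not transitive: 0 R 2 and 2 R 3 but not 0 R 3.
(C) not euclidean: 0 R 2 and 0 R 0 but not 2 R 0.
(D) not ⊆ identity: 0 R 2 with 0 ≠ 2.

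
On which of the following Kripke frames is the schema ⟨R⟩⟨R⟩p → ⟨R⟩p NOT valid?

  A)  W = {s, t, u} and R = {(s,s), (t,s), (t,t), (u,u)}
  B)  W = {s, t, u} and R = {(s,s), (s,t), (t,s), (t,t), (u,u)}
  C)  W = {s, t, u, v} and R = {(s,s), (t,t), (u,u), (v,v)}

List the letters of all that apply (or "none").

The schema ⟨R⟩⟨R⟩p → ⟨R⟩p is the dual of axiom 4; it is valid on a frame iff R is transitive.
(A) R is transitive (R is closed under composition), so the schema is valid here.
(B) R is transitive (R is closed under composition), so the schema is valid here.
(C) R is transitive (R is closed under composition), so the schema is valid here.

none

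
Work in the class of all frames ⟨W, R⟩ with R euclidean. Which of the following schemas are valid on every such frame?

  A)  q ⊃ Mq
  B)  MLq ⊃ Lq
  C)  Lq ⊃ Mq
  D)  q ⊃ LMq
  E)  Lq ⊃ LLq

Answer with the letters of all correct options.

B

(A) the dual of axiom T: valid iff R is reflexive. Such an R need not be reflexive — not valid.
(B) the dual of axiom 5: valid iff R is euclidean. Every such R is euclidean — valid.
(C) Lq ⊃ Mq is axiom D, which corresponds to seriality. Such an R need not be serial — not valid.
(D) q ⊃ LMq is axiom B, which corresponds to symmetry. Such an R need not be symmetric — not valid.
(E) Lq ⊃ LLq (axiom 4) characterises the transitive frames. Such an R need not be transitive — not valid.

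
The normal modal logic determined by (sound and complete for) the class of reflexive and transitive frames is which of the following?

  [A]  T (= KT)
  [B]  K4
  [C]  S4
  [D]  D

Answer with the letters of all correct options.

C

(A) T (= KT) is determined by the class of reflexive frames.
(B) K4 is determined by the class of transitive frames.
(C) S4 is determined by exactly this class.
(D) D is determined by the class of serial frames.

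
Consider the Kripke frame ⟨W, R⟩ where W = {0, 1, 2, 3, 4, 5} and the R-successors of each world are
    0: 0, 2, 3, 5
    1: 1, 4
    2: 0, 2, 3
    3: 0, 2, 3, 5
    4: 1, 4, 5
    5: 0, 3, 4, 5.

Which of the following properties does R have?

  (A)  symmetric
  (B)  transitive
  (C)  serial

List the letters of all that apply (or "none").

A, C

(A) symmetric: every R-edge is matched by its reverse.
(B) not transitive: 0 R 5 and 5 R 4 but not 0 R 4.
(C) serial: every world has an R-successor.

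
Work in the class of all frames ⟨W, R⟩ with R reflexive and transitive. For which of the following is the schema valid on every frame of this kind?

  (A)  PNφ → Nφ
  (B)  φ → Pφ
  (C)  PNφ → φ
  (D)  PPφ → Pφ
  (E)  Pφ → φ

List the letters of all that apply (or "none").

Reflexive relations are serial.
(A) PNφ → Nφ is the dual of axiom 5, which corresponds to the euclidean property. Such an R need not be euclidean — not valid.
(B) φ → Pφ is the dual of axiom T; it is valid on a frame exactly when R is reflexive. Every such R is reflexive, so valid.
(C) PNφ → φ (the dual of axiom B) characterises the symmetric frames. Such an R need not be symmetric — not valid.
(D) the dual of axiom 4: valid iff R is transitive. Every such R is transitive — valid.
(E) Pφ → φ is valid only on frames where every R-edge is a self-loop. Such an R need not be a subset of the identity — not valid.

B, D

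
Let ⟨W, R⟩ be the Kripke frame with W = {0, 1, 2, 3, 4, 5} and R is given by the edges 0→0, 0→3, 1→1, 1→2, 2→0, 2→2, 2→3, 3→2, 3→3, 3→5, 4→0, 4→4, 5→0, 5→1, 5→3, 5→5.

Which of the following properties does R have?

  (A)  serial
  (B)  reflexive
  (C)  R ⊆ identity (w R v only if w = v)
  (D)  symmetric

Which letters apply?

(A) serial: every world has an R-successor.
(B) reflexive: each world relates to itself.
(C) not ⊆ identity: 0 R 3 with 0 ≠ 3.
(D) not symmetric: 0 R 3 but not 3 R 0.

A, B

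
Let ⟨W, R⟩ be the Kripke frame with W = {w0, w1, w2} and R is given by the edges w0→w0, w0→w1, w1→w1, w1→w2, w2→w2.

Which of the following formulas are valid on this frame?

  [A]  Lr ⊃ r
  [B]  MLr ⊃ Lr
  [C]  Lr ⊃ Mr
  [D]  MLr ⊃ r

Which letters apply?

A, C

R is reflexive: each world relates to itself.
R is not symmetric: w0 R w1 but not w1 R w0.
R is not euclidean: w0 R w1 and w0 R w0 but not w1 R w0.
R is serial: every world has an R-successor.
(A) axiom T: valid iff R is reflexive. R is reflexive — valid.
(B) MLr ⊃ Lr is the dual of axiom 5, which corresponds to the euclidean property. R is not euclidean — not valid.
(C) Lr ⊃ Mr is axiom D; it is valid on a frame exactly when R is serial. R is serial, so valid.
(D) MLr ⊃ r (the dual of axiom B) characterises the symmetric frames. R is not symmetric — not valid.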